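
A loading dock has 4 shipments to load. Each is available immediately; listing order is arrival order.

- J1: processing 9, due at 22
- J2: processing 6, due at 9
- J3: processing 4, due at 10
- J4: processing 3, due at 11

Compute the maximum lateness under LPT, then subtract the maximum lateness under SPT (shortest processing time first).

7

LPT (decreasing processing time): J1 J2 J3 J4.
J1: 0→9, due 22, lateness -13
J2: 9→15, due 9, lateness 6
J3: 15→19, due 10, lateness 9
J4: 19→22, due 11, lateness 11
Maximum = 11.
SPT (increasing processing time): J4 J3 J2 J1.
J4: 0→3, due 11, lateness -8
J3: 3→7, due 10, lateness -3
J2: 7→13, due 9, lateness 4
J1: 13→22, due 22, lateness 0
Maximum = 4.
Difference = 11 − 4 = 7.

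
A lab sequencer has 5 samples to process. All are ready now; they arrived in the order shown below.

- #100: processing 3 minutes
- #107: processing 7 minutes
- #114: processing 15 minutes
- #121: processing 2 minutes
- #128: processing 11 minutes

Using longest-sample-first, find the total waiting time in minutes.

LPT (decreasing processing time): #114 #128 #107 #100 #121.
#114: waits 0, runs 0→15
#128: waits 15, runs 15→26
#107: waits 26, runs 26→33
#100: waits 33, runs 33→36
#121: waits 36, runs 36→38
Sum = 0+15+26+33+36 = 110.

110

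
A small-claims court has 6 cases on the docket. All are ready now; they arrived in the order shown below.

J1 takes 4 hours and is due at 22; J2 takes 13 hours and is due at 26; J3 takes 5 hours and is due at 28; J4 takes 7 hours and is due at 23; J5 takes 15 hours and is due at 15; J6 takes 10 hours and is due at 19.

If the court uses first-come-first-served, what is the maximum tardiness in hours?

35

FIFO (arrival order): J1 J2 J3 J4 J5 J6.
J1: 0→4, due 22, tardiness 0
J2: 4→17, due 26, tardiness 0
J3: 17→22, due 28, tardiness 0
J4: 22→29, due 23, tardiness 6
J5: 29→44, due 15, tardiness 29
J6: 44→54, due 19, tardiness 35
Maximum = 35.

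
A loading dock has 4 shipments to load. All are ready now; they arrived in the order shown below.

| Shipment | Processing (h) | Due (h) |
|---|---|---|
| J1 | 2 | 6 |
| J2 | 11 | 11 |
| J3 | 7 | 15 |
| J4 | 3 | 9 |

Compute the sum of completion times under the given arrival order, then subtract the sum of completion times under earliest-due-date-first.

FIFO (arrival order): J1 J2 J3 J4.
J1: 0→2
J2: 2→13
J3: 13→20
J4: 20→23
Sum = 2+13+20+23 = 58.
EDD (increasing due date): J1 J4 J2 J3.
J1: 0→2
J4: 2→5
J2: 5→16
J3: 16→23
Sum = 2+5+16+23 = 46.
Difference = 58 − 46 = 12.

12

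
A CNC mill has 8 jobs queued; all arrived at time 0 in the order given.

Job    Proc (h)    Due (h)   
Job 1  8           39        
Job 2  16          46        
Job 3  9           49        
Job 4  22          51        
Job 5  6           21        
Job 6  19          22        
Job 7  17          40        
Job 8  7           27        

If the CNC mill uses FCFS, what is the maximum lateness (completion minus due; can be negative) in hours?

FIFO (arrival order): Job 1 Job 2 Job 3 Job 4 Job 5 Job 6 Job 7 Job 8.
Job 1: 0→8, due 39, lateness -31
Job 2: 8→24, due 46, lateness -22
Job 3: 24→33, due 49, lateness -16
Job 4: 33→55, due 51, lateness 4
Job 5: 55→61, due 21, lateness 40
Job 6: 61→80, due 22, lateness 58
Job 7: 80→97, due 40, lateness 57
Job 8: 97→104, due 27, lateness 77
Maximum = 77.

77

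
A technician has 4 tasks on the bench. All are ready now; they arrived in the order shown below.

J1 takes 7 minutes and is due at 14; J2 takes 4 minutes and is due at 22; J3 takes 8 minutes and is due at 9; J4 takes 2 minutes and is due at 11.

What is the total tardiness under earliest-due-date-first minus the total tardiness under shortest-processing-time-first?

EDD (increasing due date): J3 J4 J1 J2.
J3: 0→8, due 9, tardiness 0
J4: 8→10, due 11, tardiness 0
J1: 10→17, due 14, tardiness 3
J2: 17→21, due 22, tardiness 0
Sum = 0+0+3+0 = 3.
SPT (increasing processing time): J4 J2 J1 J3.
J4: 0→2, due 11, tardiness 0
J2: 2→6, due 22, tardiness 0
J1: 6→13, due 14, tardiness 0
J3: 13→21, due 9, tardiness 12
Sum = 0+0+0+12 = 12.
Difference = 3 − 12 = -9.

-9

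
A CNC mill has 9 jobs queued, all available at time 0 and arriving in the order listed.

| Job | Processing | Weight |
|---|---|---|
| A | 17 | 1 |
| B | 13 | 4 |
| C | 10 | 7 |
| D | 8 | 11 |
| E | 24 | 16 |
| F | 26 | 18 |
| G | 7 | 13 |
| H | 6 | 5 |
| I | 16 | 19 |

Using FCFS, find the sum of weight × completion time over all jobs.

FIFO (arrival order): A B C D E F G H I.
A: finishes 17, weight 1, w·C = 17
B: finishes 30, weight 4, w·C = 120
C: finishes 40, weight 7, w·C = 280
D: finishes 48, weight 11, w·C = 528
E: finishes 72, weight 16, w·C = 1152
F: finishes 98, weight 18, w·C = 1764
G: finishes 105, weight 13, w·C = 1365
H: finishes 111, weight 5, w·C = 555
I: finishes 127, weight 19, w·C = 2413
Sum = 17+120+280+528+1152+1764+1365+555+2413 = 8194.

8194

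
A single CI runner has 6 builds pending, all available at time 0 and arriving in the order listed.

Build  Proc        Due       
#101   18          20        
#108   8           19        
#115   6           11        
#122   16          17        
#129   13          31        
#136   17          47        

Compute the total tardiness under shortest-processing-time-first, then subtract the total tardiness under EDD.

-8

SPT (increasing processing time): #115 #108 #129 #122 #136 #101.
#115: 0→6, due 11, tardiness 0
#108: 6→14, due 19, tardiness 0
#129: 14→27, due 31, tardiness 0
#122: 27→43, due 17, tardiness 26
#136: 43→60, due 47, tardiness 13
#101: 60→78, due 20, tardiness 58
Sum = 0+0+0+26+13+58 = 97.
EDD (increasing due date): #115 #122 #108 #101 #129 #136.
#115: 0→6, due 11, tardiness 0
#122: 6→22, due 17, tardiness 5
#108: 22→30, due 19, tardiness 11
#101: 30→48, due 20, tardiness 28
#129: 48→61, due 31, tardiness 30
#136: 61→78, due 47, tardiness 31
Sum = 0+5+11+28+30+31 = 105.
Difference = 97 − 105 = -8.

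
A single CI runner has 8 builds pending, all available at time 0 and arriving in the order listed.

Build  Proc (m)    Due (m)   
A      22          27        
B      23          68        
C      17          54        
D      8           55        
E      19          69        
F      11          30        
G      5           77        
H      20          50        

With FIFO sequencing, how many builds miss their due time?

FIFO (arrival order): A B C D E F G H.
A: 0→22, due 27, tardiness 0
B: 22→45, due 68, tardiness 0
C: 45→62, due 54, tardiness 8
D: 62→70, due 55, tardiness 15
E: 70→89, due 69, tardiness 20
F: 89→100, due 30, tardiness 70
G: 100→105, due 77, tardiness 28
H: 105→125, due 50, tardiness 75
Late builds: 6.

6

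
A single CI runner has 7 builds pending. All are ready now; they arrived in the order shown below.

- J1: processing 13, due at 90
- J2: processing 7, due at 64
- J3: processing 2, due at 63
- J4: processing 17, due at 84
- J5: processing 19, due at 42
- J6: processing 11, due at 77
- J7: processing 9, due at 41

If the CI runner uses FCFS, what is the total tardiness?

53

FIFO (arrival order): J1 J2 J3 J4 J5 J6 J7.
J1: 0→13, due 90, tardiness 0
J2: 13→20, due 64, tardiness 0
J3: 20→22, due 63, tardiness 0
J4: 22→39, due 84, tardiness 0
J5: 39→58, due 42, tardiness 16
J6: 58→69, due 77, tardiness 0
J7: 69→78, due 41, tardiness 37
Sum = 0+0+0+0+16+0+37 = 53.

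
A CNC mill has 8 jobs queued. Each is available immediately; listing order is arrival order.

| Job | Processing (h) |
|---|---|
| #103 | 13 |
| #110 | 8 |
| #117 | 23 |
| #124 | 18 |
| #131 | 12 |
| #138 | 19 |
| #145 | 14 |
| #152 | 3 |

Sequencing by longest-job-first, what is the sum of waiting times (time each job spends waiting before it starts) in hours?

LPT (decreasing processing time): #117 #138 #124 #145 #103 #131 #110 #152.
#117: waits 0, runs 0→23
#138: waits 23, runs 23→42
#124: waits 42, runs 42→60
#145: waits 60, runs 60→74
#103: waits 74, runs 74→87
#131: waits 87, runs 87→99
#110: waits 99, runs 99→107
#152: waits 107, runs 107→110
Sum = 0+23+42+60+74+87+99+107 = 492.

492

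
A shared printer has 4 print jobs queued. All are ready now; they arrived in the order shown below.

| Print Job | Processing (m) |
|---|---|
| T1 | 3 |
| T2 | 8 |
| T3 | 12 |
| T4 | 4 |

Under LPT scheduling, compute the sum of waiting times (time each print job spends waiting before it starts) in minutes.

56

LPT (decreasing processing time): T3 T2 T4 T1.
T3: waits 0, runs 0→12
T2: waits 12, runs 12→20
T4: waits 20, runs 20→24
T1: waits 24, runs 24→27
Sum = 0+12+20+24 = 56.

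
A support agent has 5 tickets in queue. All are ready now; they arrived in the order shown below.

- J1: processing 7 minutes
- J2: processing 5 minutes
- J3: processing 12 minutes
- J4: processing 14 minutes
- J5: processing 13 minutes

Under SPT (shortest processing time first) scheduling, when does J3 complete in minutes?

24

SPT (increasing processing time): J2 J1 J3 J5 J4.
J2: 0→5
J1: 5→12
J3: 12→24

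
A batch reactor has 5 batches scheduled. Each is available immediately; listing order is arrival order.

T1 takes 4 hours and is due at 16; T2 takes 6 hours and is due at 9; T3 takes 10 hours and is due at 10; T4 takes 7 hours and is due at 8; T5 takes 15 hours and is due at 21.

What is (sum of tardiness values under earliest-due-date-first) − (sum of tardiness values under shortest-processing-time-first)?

1

EDD (increasing due date): T4 T2 T3 T1 T5.
T4: 0→7, due 8, tardiness 0
T2: 7→13, due 9, tardiness 4
T3: 13→23, due 10, tardiness 13
T1: 23→27, due 16, tardiness 11
T5: 27→42, due 21, tardiness 21
Sum = 0+4+13+11+21 = 49.
SPT (increasing processing time): T1 T2 T4 T3 T5.
T1: 0→4, due 16, tardiness 0
T2: 4→10, due 9, tardiness 1
T4: 10→17, due 8, tardiness 9
T3: 17→27, due 10, tardiness 17
T5: 27→42, due 21, tardiness 21
Sum = 0+1+9+17+21 = 48.
Difference = 49 − 48 = 1.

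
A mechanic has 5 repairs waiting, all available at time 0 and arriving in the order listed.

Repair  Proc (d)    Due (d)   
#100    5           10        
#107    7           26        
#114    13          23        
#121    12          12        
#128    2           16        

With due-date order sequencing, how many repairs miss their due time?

EDD (increasing due date): #100 #121 #128 #114 #107.
#100: 0→5, due 10, tardiness 0
#121: 5→17, due 12, tardiness 5
#128: 17→19, due 16, tardiness 3
#114: 19→32, due 23, tardiness 9
#107: 32→39, due 26, tardiness 13
Late repairs: 4.

4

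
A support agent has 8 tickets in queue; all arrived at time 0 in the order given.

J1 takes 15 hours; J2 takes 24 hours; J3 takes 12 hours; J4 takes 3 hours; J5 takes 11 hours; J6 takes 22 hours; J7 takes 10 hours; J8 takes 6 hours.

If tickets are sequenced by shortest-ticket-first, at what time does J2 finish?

SPT (increasing processing time): J4 J8 J7 J5 J3 J1 J6 J2.
J4: 0→3
J8: 3→9
J7: 9→19
J5: 19→30
J3: 30→42
J1: 42→57
J6: 57→79
J2: 79→103

103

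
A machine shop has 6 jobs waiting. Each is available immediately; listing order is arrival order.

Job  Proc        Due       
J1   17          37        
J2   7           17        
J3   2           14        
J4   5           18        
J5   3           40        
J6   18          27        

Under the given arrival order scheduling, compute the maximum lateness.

25

FIFO (arrival order): J1 J2 J3 J4 J5 J6.
J1: 0→17, due 37, lateness -20
J2: 17→24, due 17, lateness 7
J3: 24→26, due 14, lateness 12
J4: 26→31, due 18, lateness 13
J5: 31→34, due 40, lateness -6
J6: 34→52, due 27, lateness 25
Maximum = 25.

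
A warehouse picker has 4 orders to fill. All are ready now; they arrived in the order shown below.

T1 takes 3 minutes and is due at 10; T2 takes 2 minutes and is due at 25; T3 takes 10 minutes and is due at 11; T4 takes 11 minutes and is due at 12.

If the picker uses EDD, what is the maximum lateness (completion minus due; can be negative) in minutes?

EDD (increasing due date): T1 T3 T4 T2.
T1: 0→3, due 10, lateness -7
T3: 3→13, due 11, lateness 2
T4: 13→24, due 12, lateness 12
T2: 24→26, due 25, lateness 1
Maximum = 12.

12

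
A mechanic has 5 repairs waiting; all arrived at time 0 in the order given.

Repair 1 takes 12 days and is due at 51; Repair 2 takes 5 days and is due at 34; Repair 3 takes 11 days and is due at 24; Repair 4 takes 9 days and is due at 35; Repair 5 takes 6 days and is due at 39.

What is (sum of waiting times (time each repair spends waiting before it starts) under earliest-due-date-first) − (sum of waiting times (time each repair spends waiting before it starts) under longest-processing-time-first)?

EDD (increasing due date): Repair 3 Repair 2 Repair 4 Repair 5 Repair 1.
Repair 3: waits 0, runs 0→11
Repair 2: waits 11, runs 11→16
Repair 4: waits 16, runs 16→25
Repair 5: waits 25, runs 25→31
Repair 1: waits 31, runs 31→43
Sum = 0+11+16+25+31 = 83.
LPT (decreasing processing time): Repair 1 Repair 3 Repair 4 Repair 5 Repair 2.
Repair 1: waits 0, runs 0→12
Repair 3: waits 12, runs 12→23
Repair 4: waits 23, runs 23→32
Repair 5: waits 32, runs 32→38
Repair 2: waits 38, runs 38→43
Sum = 0+12+23+32+38 = 105.
Difference = 83 − 105 = -22.

-22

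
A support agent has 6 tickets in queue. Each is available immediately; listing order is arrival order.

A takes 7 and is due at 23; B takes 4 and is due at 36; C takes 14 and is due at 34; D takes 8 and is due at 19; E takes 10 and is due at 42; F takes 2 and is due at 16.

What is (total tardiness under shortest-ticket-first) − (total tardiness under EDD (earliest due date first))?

SPT (increasing processing time): F B A D E C.
F: 0→2, due 16, tardiness 0
B: 2→6, due 36, tardiness 0
A: 6→13, due 23, tardiness 0
D: 13→21, due 19, tardiness 2
E: 21→31, due 42, tardiness 0
C: 31→45, due 34, tardiness 11
Sum = 0+0+0+2+0+11 = 13.
EDD (increasing due date): F D A C B E.
F: 0→2, due 16, tardiness 0
D: 2→10, due 19, tardiness 0
A: 10→17, due 23, tardiness 0
C: 17→31, due 34, tardiness 0
B: 31→35, due 36, tardiness 0
E: 35→45, due 42, tardiness 3
Sum = 0+0+0+0+0+3 = 3.
Difference = 13 − 3 = 10.

10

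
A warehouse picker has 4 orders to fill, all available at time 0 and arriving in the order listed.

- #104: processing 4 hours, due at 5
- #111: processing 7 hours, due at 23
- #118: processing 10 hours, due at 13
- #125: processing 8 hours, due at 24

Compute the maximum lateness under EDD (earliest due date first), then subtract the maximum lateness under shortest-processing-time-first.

EDD (increasing due date): #104 #118 #111 #125.
#104: 0→4, due 5, lateness -1
#118: 4→14, due 13, lateness 1
#111: 14→21, due 23, lateness -2
#125: 21→29, due 24, lateness 5
Maximum = 5.
SPT (increasing processing time): #104 #111 #125 #118.
#104: 0→4, due 5, lateness -1
#111: 4→11, due 23, lateness -12
#125: 11→19, due 24, lateness -5
#118: 19→29, due 13, lateness 16
Maximum = 16.
Difference = 5 − 16 = -11.

-11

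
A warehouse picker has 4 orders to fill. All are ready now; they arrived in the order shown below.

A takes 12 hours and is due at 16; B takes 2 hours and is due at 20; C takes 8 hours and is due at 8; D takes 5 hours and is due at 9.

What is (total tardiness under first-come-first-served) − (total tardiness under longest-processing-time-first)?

-3

FIFO (arrival order): A B C D.
A: 0→12, due 16, tardiness 0
B: 12→14, due 20, tardiness 0
C: 14→22, due 8, tardiness 14
D: 22→27, due 9, tardiness 18
Sum = 0+0+14+18 = 32.
LPT (decreasing processing time): A C D B.
A: 0→12, due 16, tardiness 0
C: 12→20, due 8, tardiness 12
D: 20→25, due 9, tardiness 16
B: 25→27, due 20, tardiness 7
Sum = 0+12+16+7 = 35.
Difference = 32 − 35 = -3.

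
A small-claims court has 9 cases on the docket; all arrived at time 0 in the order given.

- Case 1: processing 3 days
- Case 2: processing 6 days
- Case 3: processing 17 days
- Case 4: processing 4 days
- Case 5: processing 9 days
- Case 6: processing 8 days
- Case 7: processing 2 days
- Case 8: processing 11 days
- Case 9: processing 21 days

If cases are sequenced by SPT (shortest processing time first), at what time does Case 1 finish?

5

SPT (increasing processing time): Case 7 Case 1 Case 4 Case 2 Case 6 Case 5 Case 8 Case 3 Case 9.
Case 7: 0→2
Case 1: 2→5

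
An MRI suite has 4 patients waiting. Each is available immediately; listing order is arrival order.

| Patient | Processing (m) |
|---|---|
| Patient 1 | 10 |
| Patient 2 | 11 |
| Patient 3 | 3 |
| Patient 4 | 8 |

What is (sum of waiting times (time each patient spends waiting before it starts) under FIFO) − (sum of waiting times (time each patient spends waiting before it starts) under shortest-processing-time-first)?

FIFO (arrival order): Patient 1 Patient 2 Patient 3 Patient 4.
Patient 1: waits 0, runs 0→10
Patient 2: waits 10, runs 10→21
Patient 3: waits 21, runs 21→24
Patient 4: waits 24, runs 24→32
Sum = 0+10+21+24 = 55.
SPT (increasing processing time): Patient 3 Patient 4 Patient 1 Patient 2.
Patient 3: waits 0, runs 0→3
Patient 4: waits 3, runs 3→11
Patient 1: waits 11, runs 11→21
Patient 2: waits 21, runs 21→32
Sum = 0+3+11+21 = 35.
Difference = 55 − 35 = 20.

20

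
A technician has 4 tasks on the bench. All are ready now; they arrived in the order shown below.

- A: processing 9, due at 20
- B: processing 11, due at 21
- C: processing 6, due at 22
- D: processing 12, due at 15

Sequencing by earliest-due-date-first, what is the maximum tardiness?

EDD (increasing due date): D A B C.
D: 0→12, due 15, tardiness 0
A: 12→21, due 20, tardiness 1
B: 21→32, due 21, tardiness 11
C: 32→38, due 22, tardiness 16
Maximum = 16.

16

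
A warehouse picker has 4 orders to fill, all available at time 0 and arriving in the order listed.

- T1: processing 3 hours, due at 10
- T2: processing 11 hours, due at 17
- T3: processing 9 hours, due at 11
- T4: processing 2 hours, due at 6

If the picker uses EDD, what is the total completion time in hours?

46

EDD (increasing due date): T4 T1 T3 T2.
T4: 0→2
T1: 2→5
T3: 5→14
T2: 14→25
Sum = 2+5+14+25 = 46.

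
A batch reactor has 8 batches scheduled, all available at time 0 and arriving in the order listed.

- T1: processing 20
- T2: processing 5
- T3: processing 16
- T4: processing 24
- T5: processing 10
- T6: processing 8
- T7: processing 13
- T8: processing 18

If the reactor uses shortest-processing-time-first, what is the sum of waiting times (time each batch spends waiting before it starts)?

289

SPT (increasing processing time): T2 T6 T5 T7 T3 T8 T1 T4.
T2: waits 0, runs 0→5
T6: waits 5, runs 5→13
T5: waits 13, runs 13→23
T7: waits 23, runs 23→36
T3: waits 36, runs 36→52
T8: waits 52, runs 52→70
T1: waits 70, runs 70→90
T4: waits 90, runs 90→114
Sum = 0+5+13+23+36+52+70+90 = 289.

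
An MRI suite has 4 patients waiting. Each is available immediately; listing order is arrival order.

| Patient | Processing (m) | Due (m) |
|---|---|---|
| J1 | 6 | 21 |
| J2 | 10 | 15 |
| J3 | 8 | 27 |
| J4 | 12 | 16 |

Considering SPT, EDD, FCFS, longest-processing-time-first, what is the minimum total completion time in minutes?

80

SPT (increasing processing time): J1 J3 J2 J4.
J1: 0→6
J3: 6→14
J2: 14→24
J4: 24→36
Sum = 6+14+24+36 = 80.
EDD (increasing due date): J2 J4 J1 J3.
J2: 0→10
J4: 10→22
J1: 22→28
J3: 28→36
Sum = 10+22+28+36 = 96.
FIFO (arrival order): J1 J2 J3 J4.
J1: 0→6
J2: 6→16
J3: 16→24
J4: 24→36
Sum = 6+16+24+36 = 82.
LPT (decreasing processing time): J4 J2 J3 J1.
J4: 0→12
J2: 12→22
J3: 22→30
J1: 30→36
Sum = 12+22+30+36 = 100.
SPT 80, EDD 96, FIFO 82, LPT 100 → minimum 80.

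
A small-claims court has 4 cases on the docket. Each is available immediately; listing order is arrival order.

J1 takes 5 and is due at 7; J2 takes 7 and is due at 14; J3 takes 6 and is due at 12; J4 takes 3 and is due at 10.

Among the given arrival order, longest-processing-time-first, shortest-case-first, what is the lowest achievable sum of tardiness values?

FIFO (arrival order): J1 J2 J3 J4.
J1: 0→5, due 7, tardiness 0
J2: 5→12, due 14, tardiness 0
J3: 12→18, due 12, tardiness 6
J4: 18→21, due 10, tardiness 11
Sum = 0+0+6+11 = 17.
LPT (decreasing processing time): J2 J3 J1 J4.
J2: 0→7, due 14, tardiness 0
J3: 7→13, due 12, tardiness 1
J1: 13→18, due 7, tardiness 11
J4: 18→21, due 10, tardiness 11
Sum = 0+1+11+11 = 23.
SPT (increasing processing time): J4 J1 J3 J2.
J4: 0→3, due 10, tardiness 0
J1: 3→8, due 7, tardiness 1
J3: 8→14, due 12, tardiness 2
J2: 14→21, due 14, tardiness 7
Sum = 0+1+2+7 = 10.
FIFO 17, LPT 23, SPT 10 → minimum 10.

10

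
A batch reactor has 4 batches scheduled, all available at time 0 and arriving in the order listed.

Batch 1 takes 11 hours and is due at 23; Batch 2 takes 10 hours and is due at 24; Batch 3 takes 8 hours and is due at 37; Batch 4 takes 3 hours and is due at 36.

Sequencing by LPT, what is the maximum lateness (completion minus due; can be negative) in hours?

LPT (decreasing processing time): Batch 1 Batch 2 Batch 3 Batch 4.
Batch 1: 0→11, due 23, lateness -12
Batch 2: 11→21, due 24, lateness -3
Batch 3: 21→29, due 37, lateness -8
Batch 4: 29→32, due 36, lateness -4
Maximum = -3.

-3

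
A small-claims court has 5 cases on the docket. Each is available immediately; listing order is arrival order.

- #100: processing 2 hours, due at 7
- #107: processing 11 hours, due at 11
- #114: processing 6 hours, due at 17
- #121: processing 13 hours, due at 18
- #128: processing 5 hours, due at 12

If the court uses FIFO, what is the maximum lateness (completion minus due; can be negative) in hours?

25

FIFO (arrival order): #100 #107 #114 #121 #128.
#100: 0→2, due 7, lateness -5
#107: 2→13, due 11, lateness 2
#114: 13→19, due 17, lateness 2
#121: 19→32, due 18, lateness 14
#128: 32→37, due 12, lateness 25
Maximum = 25.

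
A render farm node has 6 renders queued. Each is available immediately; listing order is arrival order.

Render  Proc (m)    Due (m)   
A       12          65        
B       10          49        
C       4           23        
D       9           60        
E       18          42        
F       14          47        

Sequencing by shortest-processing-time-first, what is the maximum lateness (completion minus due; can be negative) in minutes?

25

SPT (increasing processing time): C D B A F E.
C: 0→4, due 23, lateness -19
D: 4→13, due 60, lateness -47
B: 13→23, due 49, lateness -26
A: 23→35, due 65, lateness -30
F: 35→49, due 47, lateness 2
E: 49→67, due 42, lateness 25
Maximum = 25.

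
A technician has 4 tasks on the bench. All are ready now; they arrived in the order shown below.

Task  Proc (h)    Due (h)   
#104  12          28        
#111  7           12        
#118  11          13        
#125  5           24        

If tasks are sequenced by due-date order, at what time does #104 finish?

35

EDD (increasing due date): #111 #118 #125 #104.
#111: 0→7
#118: 7→18
#125: 18→23
#104: 23→35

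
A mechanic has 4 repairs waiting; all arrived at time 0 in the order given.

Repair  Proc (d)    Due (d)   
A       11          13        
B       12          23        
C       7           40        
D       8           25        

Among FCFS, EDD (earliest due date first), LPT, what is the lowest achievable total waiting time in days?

FIFO (arrival order): A B C D.
A: waits 0, runs 0→11
B: waits 11, runs 11→23
C: waits 23, runs 23→30
D: waits 30, runs 30→38
Sum = 0+11+23+30 = 64.
EDD (increasing due date): A B D C.
A: waits 0, runs 0→11
B: waits 11, runs 11→23
D: waits 23, runs 23→31
C: waits 31, runs 31→38
Sum = 0+11+23+31 = 65.
LPT (decreasing processing time): B A D C.
B: waits 0, runs 0→12
A: waits 12, runs 12→23
D: waits 23, runs 23→31
C: waits 31, runs 31→38
Sum = 0+12+23+31 = 66.
FIFO 64, EDD 65, LPT 66 → minimum 64.

64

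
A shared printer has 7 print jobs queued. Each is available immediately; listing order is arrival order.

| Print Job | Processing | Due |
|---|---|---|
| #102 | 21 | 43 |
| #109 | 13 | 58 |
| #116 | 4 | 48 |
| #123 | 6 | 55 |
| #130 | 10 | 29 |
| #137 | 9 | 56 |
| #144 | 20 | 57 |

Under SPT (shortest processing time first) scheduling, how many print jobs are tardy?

SPT (increasing processing time): #116 #123 #137 #130 #109 #144 #102.
#116: 0→4, due 48, tardiness 0
#123: 4→10, due 55, tardiness 0
#137: 10→19, due 56, tardiness 0
#130: 19→29, due 29, tardiness 0
#109: 29→42, due 58, tardiness 0
#144: 42→62, due 57, tardiness 5
#102: 62→83, due 43, tardiness 40
Late print jobs: 2.

2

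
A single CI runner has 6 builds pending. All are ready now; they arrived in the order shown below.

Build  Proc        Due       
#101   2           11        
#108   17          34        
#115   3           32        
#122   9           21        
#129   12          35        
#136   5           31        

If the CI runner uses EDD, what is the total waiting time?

EDD (increasing due date): #101 #122 #136 #115 #108 #129.
#101: waits 0, runs 0→2
#122: waits 2, runs 2→11
#136: waits 11, runs 11→16
#115: waits 16, runs 16→19
#108: waits 19, runs 19→36
#129: waits 36, runs 36→48
Sum = 0+2+11+16+19+36 = 84.

84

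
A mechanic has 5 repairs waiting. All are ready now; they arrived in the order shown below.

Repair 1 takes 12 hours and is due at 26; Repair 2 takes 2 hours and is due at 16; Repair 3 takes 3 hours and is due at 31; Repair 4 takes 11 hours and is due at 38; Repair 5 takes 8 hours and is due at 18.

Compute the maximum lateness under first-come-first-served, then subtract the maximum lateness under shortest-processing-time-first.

8

FIFO (arrival order): Repair 1 Repair 2 Repair 3 Repair 4 Repair 5.
Repair 1: 0→12, due 26, lateness -14
Repair 2: 12→14, due 16, lateness -2
Repair 3: 14→17, due 31, lateness -14
Repair 4: 17→28, due 38, lateness -10
Repair 5: 28→36, due 18, lateness 18
Maximum = 18.
SPT (increasing processing time): Repair 2 Repair 3 Repair 5 Repair 4 Repair 1.
Repair 2: 0→2, due 16, lateness -14
Repair 3: 2→5, due 31, lateness -26
Repair 5: 5→13, due 18, lateness -5
Repair 4: 13→24, due 38, lateness -14
Repair 1: 24→36, due 26, lateness 10
Maximum = 10.
Difference = 18 − 10 = 8.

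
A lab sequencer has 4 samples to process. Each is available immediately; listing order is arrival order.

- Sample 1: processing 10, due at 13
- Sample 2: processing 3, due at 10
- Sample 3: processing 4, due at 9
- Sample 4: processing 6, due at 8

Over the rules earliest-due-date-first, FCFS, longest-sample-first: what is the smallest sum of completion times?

52

EDD (increasing due date): Sample 4 Sample 3 Sample 2 Sample 1.
Sample 4: 0→6
Sample 3: 6→10
Sample 2: 10→13
Sample 1: 13→23
Sum = 6+10+13+23 = 52.
FIFO (arrival order): Sample 1 Sample 2 Sample 3 Sample 4.
Sample 1: 0→10
Sample 2: 10→13
Sample 3: 13→17
Sample 4: 17→23
Sum = 10+13+17+23 = 63.
LPT (decreasing processing time): Sample 1 Sample 4 Sample 3 Sample 2.
Sample 1: 0→10
Sample 4: 10→16
Sample 3: 16→20
Sample 2: 20→23
Sum = 10+16+20+23 = 69.
EDD 52, FIFO 63, LPT 69 → minimum 52.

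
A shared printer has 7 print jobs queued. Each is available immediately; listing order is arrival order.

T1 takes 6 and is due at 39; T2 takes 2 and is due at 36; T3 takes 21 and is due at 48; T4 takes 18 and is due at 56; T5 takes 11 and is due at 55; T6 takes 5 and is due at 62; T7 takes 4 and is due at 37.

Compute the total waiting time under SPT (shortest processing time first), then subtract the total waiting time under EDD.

SPT (increasing processing time): T2 T7 T6 T1 T5 T4 T3.
T2: waits 0, runs 0→2
T7: waits 2, runs 2→6
T6: waits 6, runs 6→11
T1: waits 11, runs 11→17
T5: waits 17, runs 17→28
T4: waits 28, runs 28→46
T3: waits 46, runs 46→67
Sum = 0+2+6+11+17+28+46 = 110.
EDD (increasing due date): T2 T7 T1 T3 T5 T4 T6.
T2: waits 0, runs 0→2
T7: waits 2, runs 2→6
T1: waits 6, runs 6→12
T3: waits 12, runs 12→33
T5: waits 33, runs 33→44
T4: waits 44, runs 44→62
T6: waits 62, runs 62→67
Sum = 0+2+6+12+33+44+62 = 159.
Difference = 110 − 159 = -49.

-49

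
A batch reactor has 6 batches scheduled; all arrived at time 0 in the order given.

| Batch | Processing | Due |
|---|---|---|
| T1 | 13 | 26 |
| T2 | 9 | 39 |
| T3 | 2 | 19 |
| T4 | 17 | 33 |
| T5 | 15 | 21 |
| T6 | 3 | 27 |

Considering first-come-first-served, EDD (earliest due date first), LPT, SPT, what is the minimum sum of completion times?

149

FIFO (arrival order): T1 T2 T3 T4 T5 T6.
T1: 0→13
T2: 13→22
T3: 22→24
T4: 24→41
T5: 41→56
T6: 56→59
Sum = 13+22+24+41+56+59 = 215.
EDD (increasing due date): T3 T5 T1 T6 T4 T2.
T3: 0→2
T5: 2→17
T1: 17→30
T6: 30→33
T4: 33→50
T2: 50→59
Sum = 2+17+30+33+50+59 = 191.
LPT (decreasing processing time): T4 T5 T1 T2 T6 T3.
T4: 0→17
T5: 17→32
T1: 32→45
T2: 45→54
T6: 54→57
T3: 57→59
Sum = 17+32+45+54+57+59 = 264.
SPT (increasing processing time): T3 T6 T2 T1 T5 T4.
T3: 0→2
T6: 2→5
T2: 5→14
T1: 14→27
T5: 27→42
T4: 42→59
Sum = 2+5+14+27+42+59 = 149.
FIFO 215, EDD 191, LPT 264, SPT 149 → minimum 149.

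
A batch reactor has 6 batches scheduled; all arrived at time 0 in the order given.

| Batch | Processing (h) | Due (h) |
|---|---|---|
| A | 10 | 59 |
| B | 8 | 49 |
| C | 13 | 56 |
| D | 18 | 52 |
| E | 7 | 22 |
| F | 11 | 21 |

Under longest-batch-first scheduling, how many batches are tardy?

3

LPT (decreasing processing time): D C F A B E.
D: 0→18, due 52, tardiness 0
C: 18→31, due 56, tardiness 0
F: 31→42, due 21, tardiness 21
A: 42→52, due 59, tardiness 0
B: 52→60, due 49, tardiness 11
E: 60→67, due 22, tardiness 45
Late batches: 3.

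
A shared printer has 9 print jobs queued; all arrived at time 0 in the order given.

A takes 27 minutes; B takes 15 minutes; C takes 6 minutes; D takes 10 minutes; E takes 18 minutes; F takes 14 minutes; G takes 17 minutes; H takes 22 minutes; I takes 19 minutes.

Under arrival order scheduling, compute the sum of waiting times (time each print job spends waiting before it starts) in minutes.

577

FIFO (arrival order): A B C D E F G H I.
A: waits 0, runs 0→27
B: waits 27, runs 27→42
C: waits 42, runs 42→48
D: waits 48, runs 48→58
E: waits 58, runs 58→76
F: waits 76, runs 76→90
G: waits 90, runs 90→107
H: waits 107, runs 107→129
I: waits 129, runs 129→148
Sum = 0+27+42+48+58+76+90+107+129 = 577.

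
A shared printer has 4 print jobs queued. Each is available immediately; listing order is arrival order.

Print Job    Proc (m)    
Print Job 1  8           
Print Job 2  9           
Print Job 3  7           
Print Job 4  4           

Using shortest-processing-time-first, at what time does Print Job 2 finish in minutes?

28

SPT (increasing processing time): Print Job 4 Print Job 3 Print Job 1 Print Job 2.
Print Job 4: 0→4
Print Job 3: 4→11
Print Job 1: 11→19
Print Job 2: 19→28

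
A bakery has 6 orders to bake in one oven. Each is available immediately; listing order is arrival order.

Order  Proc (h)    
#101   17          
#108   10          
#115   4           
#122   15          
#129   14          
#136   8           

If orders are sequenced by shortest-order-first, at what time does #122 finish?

51

SPT (increasing processing time): #115 #136 #108 #129 #122 #101.
#115: 0→4
#136: 4→12
#108: 12→22
#129: 22→36
#122: 36→51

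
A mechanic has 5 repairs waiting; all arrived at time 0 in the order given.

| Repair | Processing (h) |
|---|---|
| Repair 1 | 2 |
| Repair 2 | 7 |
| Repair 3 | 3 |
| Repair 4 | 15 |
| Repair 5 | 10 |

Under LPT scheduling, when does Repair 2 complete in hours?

LPT (decreasing processing time): Repair 4 Repair 5 Repair 2 Repair 3 Repair 1.
Repair 4: 0→15
Repair 5: 15→25
Repair 2: 25→32

32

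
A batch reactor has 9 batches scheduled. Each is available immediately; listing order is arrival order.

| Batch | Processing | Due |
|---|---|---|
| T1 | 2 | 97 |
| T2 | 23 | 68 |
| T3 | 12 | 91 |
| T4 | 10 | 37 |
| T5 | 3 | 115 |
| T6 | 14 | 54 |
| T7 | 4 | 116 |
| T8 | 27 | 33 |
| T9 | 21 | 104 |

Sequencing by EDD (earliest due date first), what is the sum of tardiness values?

11

EDD (increasing due date): T8 T4 T6 T2 T3 T1 T9 T5 T7.
T8: 0→27, due 33, tardiness 0
T4: 27→37, due 37, tardiness 0
T6: 37→51, due 54, tardiness 0
T2: 51→74, due 68, tardiness 6
T3: 74→86, due 91, tardiness 0
T1: 86→88, due 97, tardiness 0
T9: 88→109, due 104, tardiness 5
T5: 109→112, due 115, tardiness 0
T7: 112→116, due 116, tardiness 0
Sum = 0+0+0+6+0+0+5+0+0 = 11.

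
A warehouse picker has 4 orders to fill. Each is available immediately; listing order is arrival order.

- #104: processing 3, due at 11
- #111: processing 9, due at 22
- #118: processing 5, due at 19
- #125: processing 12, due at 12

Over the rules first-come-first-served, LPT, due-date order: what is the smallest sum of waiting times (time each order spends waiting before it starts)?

FIFO (arrival order): #104 #111 #118 #125.
#104: waits 0, runs 0→3
#111: waits 3, runs 3→12
#118: waits 12, runs 12→17
#125: waits 17, runs 17→29
Sum = 0+3+12+17 = 32.
LPT (decreasing processing time): #125 #111 #118 #104.
#125: waits 0, runs 0→12
#111: waits 12, runs 12→21
#118: waits 21, runs 21→26
#104: waits 26, runs 26→29
Sum = 0+12+21+26 = 59.
EDD (increasing due date): #104 #125 #118 #111.
#104: waits 0, runs 0→3
#125: waits 3, runs 3→15
#118: waits 15, runs 15→20
#111: waits 20, runs 20→29
Sum = 0+3+15+20 = 38.
FIFO 32, LPT 59, EDD 38 → minimum 32.

32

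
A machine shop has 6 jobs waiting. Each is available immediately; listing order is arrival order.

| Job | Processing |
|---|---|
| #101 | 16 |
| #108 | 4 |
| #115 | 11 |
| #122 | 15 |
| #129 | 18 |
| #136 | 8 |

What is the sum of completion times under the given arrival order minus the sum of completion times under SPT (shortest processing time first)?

46

FIFO (arrival order): #101 #108 #115 #122 #129 #136.
#101: 0→16
#108: 16→20
#115: 20→31
#122: 31→46
#129: 46→64
#136: 64→72
Sum = 16+20+31+46+64+72 = 249.
SPT (increasing processing time): #108 #136 #115 #122 #101 #129.
#108: 0→4
#136: 4→12
#115: 12→23
#122: 23→38
#101: 38→54
#129: 54→72
Sum = 4+12+23+38+54+72 = 203.
Difference = 249 − 203 = 46.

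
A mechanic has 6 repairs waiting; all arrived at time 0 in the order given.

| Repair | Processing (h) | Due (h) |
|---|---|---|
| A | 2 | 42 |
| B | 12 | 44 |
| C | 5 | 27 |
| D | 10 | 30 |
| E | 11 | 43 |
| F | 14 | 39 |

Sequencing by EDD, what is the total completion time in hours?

EDD (increasing due date): C D F A E B.
C: 0→5
D: 5→15
F: 15→29
A: 29→31
E: 31→42
B: 42→54
Sum = 5+15+29+31+42+54 = 176.

176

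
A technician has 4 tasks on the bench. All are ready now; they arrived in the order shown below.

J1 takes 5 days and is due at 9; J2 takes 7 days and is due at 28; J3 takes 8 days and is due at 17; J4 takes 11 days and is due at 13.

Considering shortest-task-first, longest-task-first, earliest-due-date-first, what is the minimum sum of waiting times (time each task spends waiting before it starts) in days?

SPT (increasing processing time): J1 J2 J3 J4.
J1: waits 0, runs 0→5
J2: waits 5, runs 5→12
J3: waits 12, runs 12→20
J4: waits 20, runs 20→31
Sum = 0+5+12+20 = 37.
LPT (decreasing processing time): J4 J3 J2 J1.
J4: waits 0, runs 0→11
J3: waits 11, runs 11→19
J2: waits 19, runs 19→26
J1: waits 26, runs 26→31
Sum = 0+11+19+26 = 56.
EDD (increasing due date): J1 J4 J3 J2.
J1: waits 0, runs 0→5
J4: waits 5, runs 5→16
J3: waits 16, runs 16→24
J2: waits 24, runs 24→31
Sum = 0+5+16+24 = 45.
SPT 37, LPT 56, EDD 45 → minimum 37.

37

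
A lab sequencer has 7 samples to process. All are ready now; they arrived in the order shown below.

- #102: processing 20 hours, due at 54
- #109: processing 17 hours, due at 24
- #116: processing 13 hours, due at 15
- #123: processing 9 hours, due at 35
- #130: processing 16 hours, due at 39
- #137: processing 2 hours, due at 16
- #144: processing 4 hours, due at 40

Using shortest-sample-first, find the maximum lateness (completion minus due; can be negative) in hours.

37

SPT (increasing processing time): #137 #144 #123 #116 #130 #109 #102.
#137: 0→2, due 16, lateness -14
#144: 2→6, due 40, lateness -34
#123: 6→15, due 35, lateness -20
#116: 15→28, due 15, lateness 13
#130: 28→44, due 39, lateness 5
#109: 44→61, due 24, lateness 37
#102: 61→81, due 54, lateness 27
Maximum = 37.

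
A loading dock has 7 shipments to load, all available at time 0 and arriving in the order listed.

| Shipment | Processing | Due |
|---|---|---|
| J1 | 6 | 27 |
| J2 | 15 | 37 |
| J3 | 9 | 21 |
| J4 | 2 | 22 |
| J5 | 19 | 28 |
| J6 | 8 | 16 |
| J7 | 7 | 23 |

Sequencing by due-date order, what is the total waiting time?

EDD (increasing due date): J6 J3 J4 J7 J1 J5 J2.
J6: waits 0, runs 0→8
J3: waits 8, runs 8→17
J4: waits 17, runs 17→19
J7: waits 19, runs 19→26
J1: waits 26, runs 26→32
J5: waits 32, runs 32→51
J2: waits 51, runs 51→66
Sum = 0+8+17+19+26+32+51 = 153.

153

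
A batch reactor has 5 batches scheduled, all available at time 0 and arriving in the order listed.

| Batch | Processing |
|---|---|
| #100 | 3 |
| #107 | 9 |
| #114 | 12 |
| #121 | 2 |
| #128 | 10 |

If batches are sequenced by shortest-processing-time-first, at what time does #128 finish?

24

SPT (increasing processing time): #121 #100 #107 #128 #114.
#121: 0→2
#100: 2→5
#107: 5→14
#128: 14→24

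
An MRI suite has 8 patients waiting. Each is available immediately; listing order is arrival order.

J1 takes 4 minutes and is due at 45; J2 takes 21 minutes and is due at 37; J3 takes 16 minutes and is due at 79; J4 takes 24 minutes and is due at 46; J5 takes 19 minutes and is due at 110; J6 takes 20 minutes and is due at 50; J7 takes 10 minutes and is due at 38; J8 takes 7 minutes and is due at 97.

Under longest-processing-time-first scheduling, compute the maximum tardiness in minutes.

LPT (decreasing processing time): J4 J2 J6 J5 J3 J7 J8 J1.
J4: 0→24, due 46, tardiness 0
J2: 24→45, due 37, tardiness 8
J6: 45→65, due 50, tardiness 15
J5: 65→84, due 110, tardiness 0
J3: 84→100, due 79, tardiness 21
J7: 100→110, due 38, tardiness 72
J8: 110→117, due 97, tardiness 20
J1: 117→121, due 45, tardiness 76
Maximum = 76.

76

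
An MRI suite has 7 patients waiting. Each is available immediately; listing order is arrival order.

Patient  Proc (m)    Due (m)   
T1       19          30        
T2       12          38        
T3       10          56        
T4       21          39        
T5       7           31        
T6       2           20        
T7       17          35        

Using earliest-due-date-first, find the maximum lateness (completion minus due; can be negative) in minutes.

39

EDD (increasing due date): T6 T1 T5 T7 T2 T4 T3.
T6: 0→2, due 20, lateness -18
T1: 2→21, due 30, lateness -9
T5: 21→28, due 31, lateness -3
T7: 28→45, due 35, lateness 10
T2: 45→57, due 38, lateness 19
T4: 57→78, due 39, lateness 39
T3: 78→88, due 56, lateness 32
Maximum = 39.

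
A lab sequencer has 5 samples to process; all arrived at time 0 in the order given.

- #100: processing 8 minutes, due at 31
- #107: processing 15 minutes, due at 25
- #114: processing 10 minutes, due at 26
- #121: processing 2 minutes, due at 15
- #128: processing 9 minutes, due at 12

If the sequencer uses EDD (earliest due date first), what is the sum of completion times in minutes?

126

EDD (increasing due date): #128 #121 #107 #114 #100.
#128: 0→9
#121: 9→11
#107: 11→26
#114: 26→36
#100: 36→44
Sum = 9+11+26+36+44 = 126.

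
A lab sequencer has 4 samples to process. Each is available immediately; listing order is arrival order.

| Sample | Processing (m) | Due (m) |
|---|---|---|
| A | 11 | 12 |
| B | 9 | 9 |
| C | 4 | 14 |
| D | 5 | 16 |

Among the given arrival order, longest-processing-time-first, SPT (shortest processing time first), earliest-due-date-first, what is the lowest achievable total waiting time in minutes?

FIFO (arrival order): A B C D.
A: waits 0, runs 0→11
B: waits 11, runs 11→20
C: waits 20, runs 20→24
D: waits 24, runs 24→29
Sum = 0+11+20+24 = 55.
LPT (decreasing processing time): A B D C.
A: waits 0, runs 0→11
B: waits 11, runs 11→20
D: waits 20, runs 20→25
C: waits 25, runs 25→29
Sum = 0+11+20+25 = 56.
SPT (increasing processing time): C D B A.
C: waits 0, runs 0→4
D: waits 4, runs 4→9
B: waits 9, runs 9→18
A: waits 18, runs 18→29
Sum = 0+4+9+18 = 31.
EDD (increasing due date): B A C D.
B: waits 0, runs 0→9
A: waits 9, runs 9→20
C: waits 20, runs 20→24
D: waits 24, runs 24→29
Sum = 0+9+20+24 = 53.
FIFO 55, LPT 56, SPT 31, EDD 53 → minimum 31.

31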